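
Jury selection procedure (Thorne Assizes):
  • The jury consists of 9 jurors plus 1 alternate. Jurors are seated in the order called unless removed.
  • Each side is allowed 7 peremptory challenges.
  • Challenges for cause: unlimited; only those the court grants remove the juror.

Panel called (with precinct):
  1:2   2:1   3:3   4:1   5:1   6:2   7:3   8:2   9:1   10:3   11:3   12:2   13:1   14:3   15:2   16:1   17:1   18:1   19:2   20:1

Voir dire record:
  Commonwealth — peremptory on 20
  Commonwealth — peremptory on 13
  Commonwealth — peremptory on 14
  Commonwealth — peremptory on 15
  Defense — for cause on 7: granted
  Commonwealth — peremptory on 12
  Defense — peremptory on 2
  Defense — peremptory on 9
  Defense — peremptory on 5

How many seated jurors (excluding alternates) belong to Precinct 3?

3

Removed: #2, #5, #7, #9, #12, #13, #14, #15, #20.
Seated jurors 1–9: #1, #3, #4, #6, #8, #10, #11, #16, #17 (alternates #18 not counted).
Of those, in Precinct 3: #3, #10, #11 → 3.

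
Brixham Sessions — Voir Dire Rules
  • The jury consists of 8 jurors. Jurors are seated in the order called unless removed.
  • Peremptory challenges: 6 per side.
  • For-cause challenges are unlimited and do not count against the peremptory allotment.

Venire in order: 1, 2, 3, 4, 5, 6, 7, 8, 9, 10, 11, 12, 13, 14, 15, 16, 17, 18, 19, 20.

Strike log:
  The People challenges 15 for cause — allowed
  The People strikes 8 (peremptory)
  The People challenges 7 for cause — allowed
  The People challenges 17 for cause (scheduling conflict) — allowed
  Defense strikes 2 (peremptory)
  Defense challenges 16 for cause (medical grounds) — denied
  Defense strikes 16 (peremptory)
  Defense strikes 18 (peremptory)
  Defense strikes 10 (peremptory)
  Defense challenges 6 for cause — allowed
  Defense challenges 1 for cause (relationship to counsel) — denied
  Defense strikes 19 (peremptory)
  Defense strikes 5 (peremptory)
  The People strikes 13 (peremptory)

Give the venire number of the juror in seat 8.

Removed: #2, #5, #6, #7, #8, #10, #13, #15, #16, #17, #18, #19. (#1 stays — for-cause denied.)
Filling seats in venire order through position 8: #1, #3, #4, #9, #11, #12, #14, #20.
So seat 8 is #20.

20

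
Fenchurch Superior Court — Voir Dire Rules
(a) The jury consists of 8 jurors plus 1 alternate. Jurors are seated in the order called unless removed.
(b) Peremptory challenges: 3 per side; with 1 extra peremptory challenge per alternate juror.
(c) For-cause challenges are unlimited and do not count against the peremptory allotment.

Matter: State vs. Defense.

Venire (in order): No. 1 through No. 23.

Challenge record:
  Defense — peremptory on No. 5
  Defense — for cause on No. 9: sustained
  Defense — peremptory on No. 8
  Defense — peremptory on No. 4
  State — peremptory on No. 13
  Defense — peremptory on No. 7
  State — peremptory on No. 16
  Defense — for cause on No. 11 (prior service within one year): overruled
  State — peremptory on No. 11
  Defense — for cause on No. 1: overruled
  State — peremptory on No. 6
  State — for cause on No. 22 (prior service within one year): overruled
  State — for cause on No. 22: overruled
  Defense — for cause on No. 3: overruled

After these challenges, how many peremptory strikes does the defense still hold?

0

Defense allotment: 3 base + 1 × 1 alternate = 4.
Defense peremptories used: #5, #8, #4, #7 — 4 (for-cause on #9, #11, #1, #3 don't count).
Remaining: 4 − 4 = 0.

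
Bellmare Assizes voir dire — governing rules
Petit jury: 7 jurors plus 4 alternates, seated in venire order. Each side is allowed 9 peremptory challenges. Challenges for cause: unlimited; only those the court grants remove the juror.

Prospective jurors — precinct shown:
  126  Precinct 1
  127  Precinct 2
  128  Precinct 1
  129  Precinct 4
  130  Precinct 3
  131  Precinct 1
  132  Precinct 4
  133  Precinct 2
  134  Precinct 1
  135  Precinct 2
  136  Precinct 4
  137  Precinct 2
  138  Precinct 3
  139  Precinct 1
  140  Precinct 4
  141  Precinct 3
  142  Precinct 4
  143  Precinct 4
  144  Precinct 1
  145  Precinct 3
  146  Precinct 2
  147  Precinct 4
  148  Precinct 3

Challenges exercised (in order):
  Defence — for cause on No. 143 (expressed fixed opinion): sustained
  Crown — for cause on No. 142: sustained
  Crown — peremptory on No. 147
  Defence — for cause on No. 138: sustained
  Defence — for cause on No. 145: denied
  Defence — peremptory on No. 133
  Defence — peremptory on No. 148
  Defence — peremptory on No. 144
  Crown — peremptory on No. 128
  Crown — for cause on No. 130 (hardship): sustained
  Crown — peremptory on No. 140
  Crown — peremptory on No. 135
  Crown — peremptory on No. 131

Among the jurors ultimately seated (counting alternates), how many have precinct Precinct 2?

Removed: #128, #130, #131, #133, #135, #138, #140, #142, #143, #144, #147, #148.
Seated (11 incl. alternates): #126, #127, #129, #132, #134, #136, #137, #139, #141, #145, #146.
Of those, in Precinct 2: #127, #137, #146 → 3.

3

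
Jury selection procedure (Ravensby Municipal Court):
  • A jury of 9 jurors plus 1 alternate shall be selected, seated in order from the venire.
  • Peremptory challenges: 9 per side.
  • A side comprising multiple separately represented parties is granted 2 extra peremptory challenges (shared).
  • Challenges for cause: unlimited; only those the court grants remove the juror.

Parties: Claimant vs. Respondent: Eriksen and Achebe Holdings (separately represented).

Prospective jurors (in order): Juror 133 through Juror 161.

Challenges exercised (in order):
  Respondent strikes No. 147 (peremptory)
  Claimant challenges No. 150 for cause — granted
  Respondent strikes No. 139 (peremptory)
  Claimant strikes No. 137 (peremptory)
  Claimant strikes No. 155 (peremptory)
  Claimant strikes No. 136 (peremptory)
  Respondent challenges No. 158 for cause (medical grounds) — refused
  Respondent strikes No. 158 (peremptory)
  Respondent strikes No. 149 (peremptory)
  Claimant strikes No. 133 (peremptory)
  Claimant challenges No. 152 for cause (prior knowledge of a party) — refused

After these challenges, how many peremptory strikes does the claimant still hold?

Claimant allotment: 9.
Claimant peremptories used: #137, #155, #136, #133 — 4 (for-cause on #150, #152 don't count).
Remaining: 9 − 4 = 5.

5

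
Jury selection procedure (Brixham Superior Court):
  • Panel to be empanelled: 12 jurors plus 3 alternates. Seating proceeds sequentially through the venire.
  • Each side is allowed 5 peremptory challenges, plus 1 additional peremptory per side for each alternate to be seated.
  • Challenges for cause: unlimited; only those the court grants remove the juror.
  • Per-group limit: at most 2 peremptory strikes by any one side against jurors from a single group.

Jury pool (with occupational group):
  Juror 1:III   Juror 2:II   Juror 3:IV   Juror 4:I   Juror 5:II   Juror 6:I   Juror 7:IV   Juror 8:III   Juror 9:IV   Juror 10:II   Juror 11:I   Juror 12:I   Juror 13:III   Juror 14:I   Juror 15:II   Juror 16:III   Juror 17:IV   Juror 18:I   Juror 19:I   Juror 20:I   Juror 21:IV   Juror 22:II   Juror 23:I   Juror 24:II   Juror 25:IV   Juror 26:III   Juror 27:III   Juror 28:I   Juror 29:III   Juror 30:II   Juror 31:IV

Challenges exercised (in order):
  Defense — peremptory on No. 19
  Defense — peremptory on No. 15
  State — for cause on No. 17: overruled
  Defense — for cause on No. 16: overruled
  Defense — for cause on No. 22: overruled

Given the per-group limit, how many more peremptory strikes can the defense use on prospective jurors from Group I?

Defense peremptories so far: #19, #15 — 2 of 8 used, 6 left overall.
Against Group I: #19 — 1 used; per-group cap 2 leaves 1.
Binding limit: min(6, 1) = 1.

1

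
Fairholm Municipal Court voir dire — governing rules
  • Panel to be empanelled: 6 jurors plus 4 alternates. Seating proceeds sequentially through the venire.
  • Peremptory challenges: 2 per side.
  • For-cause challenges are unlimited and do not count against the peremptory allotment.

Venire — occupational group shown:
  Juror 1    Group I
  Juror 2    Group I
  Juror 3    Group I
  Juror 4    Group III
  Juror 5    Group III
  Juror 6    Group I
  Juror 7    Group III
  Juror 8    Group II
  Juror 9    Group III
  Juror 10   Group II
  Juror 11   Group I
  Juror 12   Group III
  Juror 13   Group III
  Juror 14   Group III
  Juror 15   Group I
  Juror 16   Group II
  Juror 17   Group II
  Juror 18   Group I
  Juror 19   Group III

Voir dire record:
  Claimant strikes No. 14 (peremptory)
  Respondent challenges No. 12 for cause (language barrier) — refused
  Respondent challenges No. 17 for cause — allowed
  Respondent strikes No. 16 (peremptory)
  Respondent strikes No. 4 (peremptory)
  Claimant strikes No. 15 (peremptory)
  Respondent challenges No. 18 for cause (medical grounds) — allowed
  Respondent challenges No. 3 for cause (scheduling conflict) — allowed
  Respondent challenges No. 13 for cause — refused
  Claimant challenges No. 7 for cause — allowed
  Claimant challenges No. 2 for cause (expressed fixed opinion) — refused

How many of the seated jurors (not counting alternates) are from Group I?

3

Removed: #3, #4, #7, #14, #15, #16, #17, #18.
Seated jurors 1–6: #1, #2, #5, #6, #8, #9 (alternates #10, #11, #12, #13 not counted).
Of those, in Group I: #1, #2, #6 → 3.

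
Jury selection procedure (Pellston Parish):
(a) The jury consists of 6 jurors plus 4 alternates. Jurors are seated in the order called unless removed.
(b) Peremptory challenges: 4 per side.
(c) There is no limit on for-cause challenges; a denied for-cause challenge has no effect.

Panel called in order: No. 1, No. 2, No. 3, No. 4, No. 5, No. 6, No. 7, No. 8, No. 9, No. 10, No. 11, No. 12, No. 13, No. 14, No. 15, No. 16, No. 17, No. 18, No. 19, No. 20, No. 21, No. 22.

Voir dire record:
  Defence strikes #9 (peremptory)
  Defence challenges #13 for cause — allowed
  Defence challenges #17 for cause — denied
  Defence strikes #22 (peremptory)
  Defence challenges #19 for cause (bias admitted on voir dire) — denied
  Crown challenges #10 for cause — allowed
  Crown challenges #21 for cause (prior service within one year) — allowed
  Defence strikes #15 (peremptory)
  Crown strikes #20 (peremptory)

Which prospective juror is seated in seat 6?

Removed: #9, #10, #13, #15, #20, #21, #22. (#17, #19 stay — for-cause denied.)
Seating in order: seats 1–6 → #1, #2, #3, #4, #5, #6; alternates → #7, #8, #11, #12.
So seat 6 is #6.

6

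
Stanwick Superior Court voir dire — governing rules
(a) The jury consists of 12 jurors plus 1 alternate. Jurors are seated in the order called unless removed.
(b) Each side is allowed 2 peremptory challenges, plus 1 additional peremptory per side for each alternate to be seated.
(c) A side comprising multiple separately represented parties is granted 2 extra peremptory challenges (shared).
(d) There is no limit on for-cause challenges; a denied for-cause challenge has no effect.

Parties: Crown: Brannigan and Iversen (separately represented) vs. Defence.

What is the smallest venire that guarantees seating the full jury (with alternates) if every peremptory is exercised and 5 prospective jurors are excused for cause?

Seats to fill: 12 + 1 alternates = 13.
Peremptories — Crown: 2 + 1×1 + 2 = 5; Defence: 2 + 1×1 = 3; total 8.
For-cause removals: 5.
Minimum venire: 13 + 8 + 5 = 26.

26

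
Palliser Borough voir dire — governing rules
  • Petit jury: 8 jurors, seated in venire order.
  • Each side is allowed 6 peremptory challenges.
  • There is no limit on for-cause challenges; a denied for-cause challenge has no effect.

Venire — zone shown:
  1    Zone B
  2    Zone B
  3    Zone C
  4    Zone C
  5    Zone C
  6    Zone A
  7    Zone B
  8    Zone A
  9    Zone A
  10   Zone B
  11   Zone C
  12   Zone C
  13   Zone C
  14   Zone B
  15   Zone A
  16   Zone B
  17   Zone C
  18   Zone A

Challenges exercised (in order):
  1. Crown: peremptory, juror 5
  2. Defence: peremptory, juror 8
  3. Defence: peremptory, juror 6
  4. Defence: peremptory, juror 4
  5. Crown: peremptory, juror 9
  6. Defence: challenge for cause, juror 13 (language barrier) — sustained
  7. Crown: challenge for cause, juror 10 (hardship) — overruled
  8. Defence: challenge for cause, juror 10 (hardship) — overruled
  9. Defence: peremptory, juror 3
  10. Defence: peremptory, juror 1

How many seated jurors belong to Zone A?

1

Removed: #1, #3, #4, #5, #6, #8, #9, #13.
Seated jurors 1–8: #2, #7, #10, #11, #12, #14, #15, #16.
Of those, in Zone A: #15 → 1.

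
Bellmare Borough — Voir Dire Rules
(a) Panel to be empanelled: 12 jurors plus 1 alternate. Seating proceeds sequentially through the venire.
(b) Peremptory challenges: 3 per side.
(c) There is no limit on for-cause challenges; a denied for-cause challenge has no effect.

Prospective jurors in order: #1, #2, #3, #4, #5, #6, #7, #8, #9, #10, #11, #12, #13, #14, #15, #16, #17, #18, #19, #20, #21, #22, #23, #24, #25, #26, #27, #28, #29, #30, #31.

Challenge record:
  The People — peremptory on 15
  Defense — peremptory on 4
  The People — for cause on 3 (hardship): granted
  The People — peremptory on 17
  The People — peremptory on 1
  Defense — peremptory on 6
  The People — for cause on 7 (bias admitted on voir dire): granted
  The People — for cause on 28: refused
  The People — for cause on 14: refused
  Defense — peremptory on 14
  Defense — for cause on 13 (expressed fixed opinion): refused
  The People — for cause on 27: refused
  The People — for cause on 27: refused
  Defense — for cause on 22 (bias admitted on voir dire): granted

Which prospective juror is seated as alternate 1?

Removed: #1, #3, #4, #6, #7, #14, #15, #17, #22. (#13, #27, #28 stay — for-cause denied.)
Filling seats in venire order through position 13: #2, #5, #8, #9, #10, #11, #12, #13, #16, #18, #19, #20, #21.
So alternate 1 is #21.

21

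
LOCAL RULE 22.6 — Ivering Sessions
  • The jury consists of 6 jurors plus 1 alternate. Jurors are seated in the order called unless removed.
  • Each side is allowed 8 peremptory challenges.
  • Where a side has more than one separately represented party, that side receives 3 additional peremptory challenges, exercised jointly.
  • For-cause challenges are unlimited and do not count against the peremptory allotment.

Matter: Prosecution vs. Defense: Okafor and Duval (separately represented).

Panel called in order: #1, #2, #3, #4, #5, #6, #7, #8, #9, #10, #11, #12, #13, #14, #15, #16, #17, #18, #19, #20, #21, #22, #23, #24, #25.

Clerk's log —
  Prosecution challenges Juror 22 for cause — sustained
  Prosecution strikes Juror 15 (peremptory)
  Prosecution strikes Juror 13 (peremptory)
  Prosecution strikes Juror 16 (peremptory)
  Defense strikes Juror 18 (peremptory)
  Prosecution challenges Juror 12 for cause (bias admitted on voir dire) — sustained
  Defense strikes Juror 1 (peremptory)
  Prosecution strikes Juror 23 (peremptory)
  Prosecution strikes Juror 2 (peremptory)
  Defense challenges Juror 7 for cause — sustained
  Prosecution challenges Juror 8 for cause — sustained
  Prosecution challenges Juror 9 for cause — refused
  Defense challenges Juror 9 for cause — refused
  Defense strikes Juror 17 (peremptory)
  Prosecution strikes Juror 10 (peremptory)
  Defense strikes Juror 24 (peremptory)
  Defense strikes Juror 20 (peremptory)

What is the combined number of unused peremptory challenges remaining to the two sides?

Prosecution allotment: 8. Defense allotment: 8 base + 3 multi-party = 11.
Prosecution peremptories used: #15, #13, #16, #23, #2, #10 — 6 (for-cause on #22, #12, #8, #9 don't count).
Defense peremptories used: #18, #1, #17, #24, #20 — 5 (for-cause on #7, #9 don't count).
Remaining: (8 − 6) + (11 − 5) = 8.

8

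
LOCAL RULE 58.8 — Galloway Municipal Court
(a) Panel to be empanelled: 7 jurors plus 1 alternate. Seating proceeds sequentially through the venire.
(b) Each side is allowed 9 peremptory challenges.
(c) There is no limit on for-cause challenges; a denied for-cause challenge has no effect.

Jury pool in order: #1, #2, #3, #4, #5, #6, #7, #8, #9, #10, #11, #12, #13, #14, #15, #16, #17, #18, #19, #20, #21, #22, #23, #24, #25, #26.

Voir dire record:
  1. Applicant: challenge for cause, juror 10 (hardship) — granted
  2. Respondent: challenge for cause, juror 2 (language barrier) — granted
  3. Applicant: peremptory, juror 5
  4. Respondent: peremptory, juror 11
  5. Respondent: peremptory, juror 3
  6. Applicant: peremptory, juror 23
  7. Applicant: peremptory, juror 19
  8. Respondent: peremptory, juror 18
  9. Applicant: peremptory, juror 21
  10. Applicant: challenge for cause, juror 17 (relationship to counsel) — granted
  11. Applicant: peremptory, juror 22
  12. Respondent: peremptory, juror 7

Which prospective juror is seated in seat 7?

13

Removed: #2, #3, #5, #7, #10, #11, #17, #18, #19, #21, #22, #23.
Filling seats in venire order through position 7: #1, #4, #6, #8, #9, #12, #13.
So seat 7 is #13.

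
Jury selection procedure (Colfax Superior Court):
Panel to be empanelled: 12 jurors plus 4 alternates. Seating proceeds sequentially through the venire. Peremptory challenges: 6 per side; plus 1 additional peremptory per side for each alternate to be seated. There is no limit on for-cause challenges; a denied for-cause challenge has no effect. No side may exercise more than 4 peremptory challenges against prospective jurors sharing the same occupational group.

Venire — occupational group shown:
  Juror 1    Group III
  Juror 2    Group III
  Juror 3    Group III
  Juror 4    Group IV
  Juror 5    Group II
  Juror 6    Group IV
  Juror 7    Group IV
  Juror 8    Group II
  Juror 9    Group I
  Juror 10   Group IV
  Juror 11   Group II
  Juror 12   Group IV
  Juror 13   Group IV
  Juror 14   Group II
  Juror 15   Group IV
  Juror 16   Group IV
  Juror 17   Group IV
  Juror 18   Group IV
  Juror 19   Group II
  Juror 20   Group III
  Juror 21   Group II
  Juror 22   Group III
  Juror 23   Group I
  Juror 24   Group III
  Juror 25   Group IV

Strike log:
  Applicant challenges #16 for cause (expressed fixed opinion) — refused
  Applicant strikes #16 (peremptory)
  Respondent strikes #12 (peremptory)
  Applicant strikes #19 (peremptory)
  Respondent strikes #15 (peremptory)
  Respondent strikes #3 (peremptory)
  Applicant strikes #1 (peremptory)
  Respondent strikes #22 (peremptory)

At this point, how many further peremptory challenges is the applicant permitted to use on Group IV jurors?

Applicant peremptories so far: #16, #19, #1 — 3 of 10 used, 7 left overall.
Against Group IV: #16 — 1 used; per-group cap 4 leaves 3.
Binding limit: min(7, 3) = 3.

3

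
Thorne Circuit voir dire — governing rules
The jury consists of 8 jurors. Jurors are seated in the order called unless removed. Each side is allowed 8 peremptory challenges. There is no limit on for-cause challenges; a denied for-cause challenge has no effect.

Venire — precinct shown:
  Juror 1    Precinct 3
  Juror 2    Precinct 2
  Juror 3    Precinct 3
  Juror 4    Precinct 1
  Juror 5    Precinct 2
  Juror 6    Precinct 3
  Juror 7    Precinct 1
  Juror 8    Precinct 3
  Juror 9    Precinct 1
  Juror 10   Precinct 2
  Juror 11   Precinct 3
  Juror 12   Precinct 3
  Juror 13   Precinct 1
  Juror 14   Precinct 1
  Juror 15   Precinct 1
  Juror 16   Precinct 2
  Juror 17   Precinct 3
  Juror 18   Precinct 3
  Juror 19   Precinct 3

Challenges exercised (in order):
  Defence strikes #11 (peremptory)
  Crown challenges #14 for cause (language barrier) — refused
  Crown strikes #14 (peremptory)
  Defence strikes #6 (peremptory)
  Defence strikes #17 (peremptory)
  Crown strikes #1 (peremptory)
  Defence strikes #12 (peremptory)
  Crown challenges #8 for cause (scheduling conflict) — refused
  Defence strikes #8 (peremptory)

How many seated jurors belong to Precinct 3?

1

Removed: #1, #6, #8, #11, #12, #14, #17.
Seated jurors 1–8: #2, #3, #4, #5, #7, #9, #10, #13.
Of those, in Precinct 3: #3 → 1.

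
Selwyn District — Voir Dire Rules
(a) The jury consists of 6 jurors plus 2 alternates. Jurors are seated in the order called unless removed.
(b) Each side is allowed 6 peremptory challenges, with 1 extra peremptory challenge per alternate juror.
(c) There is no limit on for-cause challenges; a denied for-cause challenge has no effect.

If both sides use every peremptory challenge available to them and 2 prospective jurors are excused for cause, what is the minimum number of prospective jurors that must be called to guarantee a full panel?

26

Seats to fill: 6 + 2 alternates = 8.
Peremptories: 6 + 1×2 = 8 per side × 2 sides = 16.
For-cause removals: 2.
Minimum venire: 8 + 16 + 2 = 26.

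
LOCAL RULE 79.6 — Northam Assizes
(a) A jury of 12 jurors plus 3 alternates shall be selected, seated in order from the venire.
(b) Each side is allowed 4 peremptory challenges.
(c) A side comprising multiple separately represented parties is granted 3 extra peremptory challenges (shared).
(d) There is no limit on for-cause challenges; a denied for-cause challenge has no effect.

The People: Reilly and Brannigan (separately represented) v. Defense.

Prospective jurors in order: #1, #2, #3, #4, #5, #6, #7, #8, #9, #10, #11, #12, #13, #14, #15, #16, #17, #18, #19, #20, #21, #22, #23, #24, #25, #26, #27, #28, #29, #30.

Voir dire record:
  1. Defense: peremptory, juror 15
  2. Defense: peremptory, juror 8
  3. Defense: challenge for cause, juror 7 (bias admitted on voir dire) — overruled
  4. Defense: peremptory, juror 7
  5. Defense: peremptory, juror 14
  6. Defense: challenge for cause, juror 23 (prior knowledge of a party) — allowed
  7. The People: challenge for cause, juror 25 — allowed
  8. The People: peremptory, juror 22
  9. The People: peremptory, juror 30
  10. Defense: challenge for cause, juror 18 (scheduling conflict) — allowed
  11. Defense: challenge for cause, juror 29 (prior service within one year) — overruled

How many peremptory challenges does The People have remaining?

5

The People allotment: 4 base + 3 multi-party = 7.
The People peremptories used: #22, #30 — 2 (the for-cause on #25 doesn't count).
Remaining: 7 − 2 = 5.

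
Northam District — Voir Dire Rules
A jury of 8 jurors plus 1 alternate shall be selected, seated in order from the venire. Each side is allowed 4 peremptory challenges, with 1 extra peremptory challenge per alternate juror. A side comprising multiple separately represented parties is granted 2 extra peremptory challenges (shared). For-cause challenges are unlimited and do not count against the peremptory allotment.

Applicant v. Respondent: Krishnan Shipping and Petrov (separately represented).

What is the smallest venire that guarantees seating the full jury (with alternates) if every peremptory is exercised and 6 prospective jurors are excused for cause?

Seats to fill: 8 + 1 alternates = 9.
Peremptories — Applicant: 4 + 1×1 = 5; Respondent: 4 + 1×1 + 2 = 7; total 12.
For-cause removals: 6.
Minimum venire: 9 + 12 + 6 = 27.

27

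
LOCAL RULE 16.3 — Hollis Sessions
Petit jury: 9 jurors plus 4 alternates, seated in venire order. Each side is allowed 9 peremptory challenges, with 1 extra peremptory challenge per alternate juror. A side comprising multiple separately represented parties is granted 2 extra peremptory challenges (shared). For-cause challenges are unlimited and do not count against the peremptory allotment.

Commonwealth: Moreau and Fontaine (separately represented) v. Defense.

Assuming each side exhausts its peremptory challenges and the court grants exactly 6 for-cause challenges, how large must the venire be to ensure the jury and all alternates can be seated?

47

Seats to fill: 9 + 4 alternates = 13.
Peremptories — Commonwealth: 9 + 1×4 + 2 = 15; Defense: 9 + 1×4 = 13; total 28.
For-cause removals: 6.
Minimum venire: 13 + 28 + 6 = 47.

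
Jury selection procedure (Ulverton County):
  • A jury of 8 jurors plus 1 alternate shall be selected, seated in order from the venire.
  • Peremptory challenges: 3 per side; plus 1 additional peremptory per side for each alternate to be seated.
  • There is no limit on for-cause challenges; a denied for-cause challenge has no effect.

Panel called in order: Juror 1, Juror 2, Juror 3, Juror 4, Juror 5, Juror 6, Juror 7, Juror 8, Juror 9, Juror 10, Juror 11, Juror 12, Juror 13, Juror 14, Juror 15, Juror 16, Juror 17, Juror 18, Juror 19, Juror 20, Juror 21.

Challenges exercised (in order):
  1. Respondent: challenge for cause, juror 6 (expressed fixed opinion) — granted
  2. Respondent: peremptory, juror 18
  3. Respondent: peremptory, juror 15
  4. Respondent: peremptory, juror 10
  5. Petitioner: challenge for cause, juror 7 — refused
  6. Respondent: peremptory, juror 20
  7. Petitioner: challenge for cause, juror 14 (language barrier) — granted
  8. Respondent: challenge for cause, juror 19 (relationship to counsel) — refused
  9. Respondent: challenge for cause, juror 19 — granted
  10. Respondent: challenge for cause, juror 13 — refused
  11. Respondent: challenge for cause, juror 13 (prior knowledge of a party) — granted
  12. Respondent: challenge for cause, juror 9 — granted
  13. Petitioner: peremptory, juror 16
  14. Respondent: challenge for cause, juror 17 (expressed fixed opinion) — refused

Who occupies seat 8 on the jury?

11

Removed: #6, #9, #10, #13, #14, #15, #16, #18, #19, #20. (#7, #17 stay — for-cause denied.)
Seating in order: seats 1–8 → #1, #2, #3, #4, #5, #7, #8, #11; alternates → #12.
So seat 8 is #11.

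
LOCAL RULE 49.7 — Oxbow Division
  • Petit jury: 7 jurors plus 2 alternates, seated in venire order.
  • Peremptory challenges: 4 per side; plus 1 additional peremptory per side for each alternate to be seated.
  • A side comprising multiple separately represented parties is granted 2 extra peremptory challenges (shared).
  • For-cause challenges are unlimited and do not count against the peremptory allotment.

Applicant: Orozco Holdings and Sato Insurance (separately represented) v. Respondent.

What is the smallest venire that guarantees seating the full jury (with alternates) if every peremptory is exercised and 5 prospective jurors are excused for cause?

Seats to fill: 7 + 2 alternates = 9.
Peremptories — Applicant: 4 + 1×2 + 2 = 8; Respondent: 4 + 1×2 = 6; total 14.
For-cause removals: 5.
Minimum venire: 9 + 14 + 5 = 28.

28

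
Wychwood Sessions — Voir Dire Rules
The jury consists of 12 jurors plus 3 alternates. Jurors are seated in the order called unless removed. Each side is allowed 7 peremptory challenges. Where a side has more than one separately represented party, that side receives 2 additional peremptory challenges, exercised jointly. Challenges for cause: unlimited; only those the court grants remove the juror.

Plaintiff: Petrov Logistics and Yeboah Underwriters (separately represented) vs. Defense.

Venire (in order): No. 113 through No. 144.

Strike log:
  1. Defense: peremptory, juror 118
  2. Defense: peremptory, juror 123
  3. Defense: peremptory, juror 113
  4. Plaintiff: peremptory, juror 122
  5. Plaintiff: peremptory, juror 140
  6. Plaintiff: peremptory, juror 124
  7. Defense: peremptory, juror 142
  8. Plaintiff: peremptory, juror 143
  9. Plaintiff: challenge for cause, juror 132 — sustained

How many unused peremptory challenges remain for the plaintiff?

Plaintiff allotment: 7 base + 2 multi-party = 9.
Plaintiff peremptories used: #122, #140, #124, #143 — 4 (the for-cause on #132 doesn't count).
Remaining: 9 − 4 = 5.

5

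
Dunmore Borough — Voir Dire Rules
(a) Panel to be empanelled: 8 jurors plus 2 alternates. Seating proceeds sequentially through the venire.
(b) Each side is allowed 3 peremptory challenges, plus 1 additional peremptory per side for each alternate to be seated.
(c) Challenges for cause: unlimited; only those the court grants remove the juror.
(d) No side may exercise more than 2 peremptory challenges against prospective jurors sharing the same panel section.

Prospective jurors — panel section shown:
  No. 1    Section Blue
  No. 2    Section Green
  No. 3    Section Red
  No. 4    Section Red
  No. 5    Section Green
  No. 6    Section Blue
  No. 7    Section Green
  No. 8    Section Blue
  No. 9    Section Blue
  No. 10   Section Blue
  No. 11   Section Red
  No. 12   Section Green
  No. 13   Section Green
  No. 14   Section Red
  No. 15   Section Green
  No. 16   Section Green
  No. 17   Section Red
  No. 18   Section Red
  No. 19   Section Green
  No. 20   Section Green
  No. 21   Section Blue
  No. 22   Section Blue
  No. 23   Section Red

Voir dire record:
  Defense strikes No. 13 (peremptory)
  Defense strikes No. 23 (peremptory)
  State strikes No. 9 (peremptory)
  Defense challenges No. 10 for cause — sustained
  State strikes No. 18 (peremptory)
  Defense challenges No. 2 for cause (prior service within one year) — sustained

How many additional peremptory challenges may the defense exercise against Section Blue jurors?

2

Defense peremptories so far: #13, #23 — 2 of 5 used, 3 left overall.
Against Section Blue: none yet — per-section cap 2 leaves 2.
Binding limit: min(3, 2) = 2.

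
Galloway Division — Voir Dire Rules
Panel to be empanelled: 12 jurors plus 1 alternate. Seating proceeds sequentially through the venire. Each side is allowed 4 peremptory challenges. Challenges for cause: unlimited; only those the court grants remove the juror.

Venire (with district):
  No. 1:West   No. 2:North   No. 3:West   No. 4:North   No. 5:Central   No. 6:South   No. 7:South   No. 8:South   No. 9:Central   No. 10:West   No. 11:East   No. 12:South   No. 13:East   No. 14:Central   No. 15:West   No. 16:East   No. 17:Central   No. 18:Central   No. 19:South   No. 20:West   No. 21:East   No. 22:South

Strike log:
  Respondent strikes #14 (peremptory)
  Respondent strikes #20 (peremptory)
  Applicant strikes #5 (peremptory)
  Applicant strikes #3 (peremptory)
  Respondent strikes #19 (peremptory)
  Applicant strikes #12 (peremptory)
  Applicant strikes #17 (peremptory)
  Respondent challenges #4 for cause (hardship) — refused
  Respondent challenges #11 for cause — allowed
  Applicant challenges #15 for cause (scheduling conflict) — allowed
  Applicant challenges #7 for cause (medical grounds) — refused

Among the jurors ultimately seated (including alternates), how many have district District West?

Removed: #3, #5, #11, #12, #14, #15, #17, #19, #20.
Seated (13 incl. alternates): #1, #2, #4, #6, #7, #8, #9, #10, #13, #16, #18, #21, #22.
Of those, in District West: #1, #10 → 2.

2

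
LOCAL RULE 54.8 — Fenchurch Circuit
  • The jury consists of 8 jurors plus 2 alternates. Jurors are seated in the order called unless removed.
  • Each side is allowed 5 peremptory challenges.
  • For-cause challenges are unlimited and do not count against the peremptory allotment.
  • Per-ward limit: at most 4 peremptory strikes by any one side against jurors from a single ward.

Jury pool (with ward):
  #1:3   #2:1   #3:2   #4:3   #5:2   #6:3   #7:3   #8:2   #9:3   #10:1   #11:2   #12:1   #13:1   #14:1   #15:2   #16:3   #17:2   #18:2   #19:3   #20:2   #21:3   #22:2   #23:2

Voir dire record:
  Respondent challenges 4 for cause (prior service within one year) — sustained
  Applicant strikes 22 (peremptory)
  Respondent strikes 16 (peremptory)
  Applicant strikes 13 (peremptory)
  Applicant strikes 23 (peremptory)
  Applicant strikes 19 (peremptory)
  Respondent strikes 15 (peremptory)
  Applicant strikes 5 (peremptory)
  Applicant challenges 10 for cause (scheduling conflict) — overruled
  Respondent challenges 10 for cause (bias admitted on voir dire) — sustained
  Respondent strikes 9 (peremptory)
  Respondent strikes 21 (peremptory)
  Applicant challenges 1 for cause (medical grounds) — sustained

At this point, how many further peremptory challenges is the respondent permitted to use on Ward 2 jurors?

Respondent peremptories so far: #16, #15, #9, #21 — 4 of 5 used, 1 left overall.
Against Ward 2: #15 — 1 used; per-ward cap 4 leaves 3.
Binding limit: min(1, 3) = 1.

1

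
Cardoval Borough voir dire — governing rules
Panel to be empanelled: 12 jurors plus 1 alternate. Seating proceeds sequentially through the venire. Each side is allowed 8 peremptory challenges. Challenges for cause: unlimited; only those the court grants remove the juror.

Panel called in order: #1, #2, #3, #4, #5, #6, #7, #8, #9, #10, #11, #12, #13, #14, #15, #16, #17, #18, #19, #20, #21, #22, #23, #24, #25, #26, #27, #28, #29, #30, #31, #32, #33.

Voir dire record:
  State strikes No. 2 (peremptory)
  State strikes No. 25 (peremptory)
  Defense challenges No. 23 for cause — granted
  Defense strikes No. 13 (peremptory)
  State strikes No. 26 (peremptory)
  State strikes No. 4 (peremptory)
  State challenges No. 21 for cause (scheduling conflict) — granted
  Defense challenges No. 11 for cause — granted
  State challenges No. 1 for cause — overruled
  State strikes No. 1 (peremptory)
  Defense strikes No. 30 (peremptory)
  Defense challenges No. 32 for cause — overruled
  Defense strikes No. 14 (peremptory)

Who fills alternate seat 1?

19

Removed: #1, #2, #4, #11, #13, #14, #21, #23, #25, #26, #30. (#32 stays — for-cause denied.)
Seating in order: seats 1–12 → #3, #5, #6, #7, #8, #9, #10, #12, #15, #16, #17, #18; alternates → #19.
So alternate 1 is #19.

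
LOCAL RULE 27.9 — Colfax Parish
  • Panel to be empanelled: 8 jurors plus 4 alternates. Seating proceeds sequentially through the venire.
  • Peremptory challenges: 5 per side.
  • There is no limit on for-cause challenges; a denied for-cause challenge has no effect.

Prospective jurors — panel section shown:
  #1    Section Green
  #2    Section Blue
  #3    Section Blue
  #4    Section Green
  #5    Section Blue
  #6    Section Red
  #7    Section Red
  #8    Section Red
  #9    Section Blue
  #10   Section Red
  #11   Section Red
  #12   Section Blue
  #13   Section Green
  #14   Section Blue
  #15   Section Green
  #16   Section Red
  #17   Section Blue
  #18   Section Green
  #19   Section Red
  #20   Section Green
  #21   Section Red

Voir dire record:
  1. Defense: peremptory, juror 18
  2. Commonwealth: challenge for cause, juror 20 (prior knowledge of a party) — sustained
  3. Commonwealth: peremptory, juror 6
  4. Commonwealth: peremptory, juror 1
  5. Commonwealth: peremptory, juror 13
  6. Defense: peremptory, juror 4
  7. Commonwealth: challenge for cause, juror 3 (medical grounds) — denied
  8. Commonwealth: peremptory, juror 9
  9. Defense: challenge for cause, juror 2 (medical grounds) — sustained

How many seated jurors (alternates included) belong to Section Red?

6

Removed: #1, #2, #4, #6, #9, #13, #18, #20.
Seated (12 incl. alternates): #3, #5, #7, #8, #10, #11, #12, #14, #15, #16, #17, #19.
Of those, in Section Red: #7, #8, #10, #11, #16, #19 → 6.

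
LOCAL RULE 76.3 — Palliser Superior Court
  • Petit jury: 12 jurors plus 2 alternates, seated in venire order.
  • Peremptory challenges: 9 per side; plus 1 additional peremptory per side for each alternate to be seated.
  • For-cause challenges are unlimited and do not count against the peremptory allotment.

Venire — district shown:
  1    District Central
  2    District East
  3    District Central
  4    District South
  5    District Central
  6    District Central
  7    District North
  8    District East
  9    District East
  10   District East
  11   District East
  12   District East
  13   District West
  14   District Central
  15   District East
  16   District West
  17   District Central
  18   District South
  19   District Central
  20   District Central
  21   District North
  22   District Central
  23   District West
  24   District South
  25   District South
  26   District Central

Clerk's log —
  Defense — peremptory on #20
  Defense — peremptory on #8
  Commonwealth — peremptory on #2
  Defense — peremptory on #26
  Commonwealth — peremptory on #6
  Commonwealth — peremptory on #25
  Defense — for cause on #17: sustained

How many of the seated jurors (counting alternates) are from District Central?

Removed: #2, #6, #8, #17, #20, #25, #26.
Seated (14 incl. alternates): #1, #3, #4, #5, #7, #9, #10, #11, #12, #13, #14, #15, #16, #18.
Of those, in District Central: #1, #3, #5, #14 → 4.

4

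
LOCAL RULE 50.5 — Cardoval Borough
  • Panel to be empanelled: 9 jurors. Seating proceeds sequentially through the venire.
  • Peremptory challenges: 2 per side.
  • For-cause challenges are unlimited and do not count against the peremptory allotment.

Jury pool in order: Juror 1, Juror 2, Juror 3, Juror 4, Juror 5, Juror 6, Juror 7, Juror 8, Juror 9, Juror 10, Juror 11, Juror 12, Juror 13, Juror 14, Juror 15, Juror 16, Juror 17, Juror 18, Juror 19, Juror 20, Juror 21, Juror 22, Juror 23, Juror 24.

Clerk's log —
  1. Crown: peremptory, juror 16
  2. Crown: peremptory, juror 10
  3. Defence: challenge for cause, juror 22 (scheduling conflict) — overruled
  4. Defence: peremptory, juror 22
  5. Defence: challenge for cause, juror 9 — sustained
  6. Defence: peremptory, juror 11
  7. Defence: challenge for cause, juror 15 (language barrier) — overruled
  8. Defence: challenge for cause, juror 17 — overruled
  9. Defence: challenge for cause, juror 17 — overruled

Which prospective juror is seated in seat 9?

Removed: #9, #10, #11, #16, #22. (#15, #17 stay — for-cause denied.)
Seating in order: seats 1–9 → #1, #2, #3, #4, #5, #6, #7, #8, #12.
So seat 9 is #12.

12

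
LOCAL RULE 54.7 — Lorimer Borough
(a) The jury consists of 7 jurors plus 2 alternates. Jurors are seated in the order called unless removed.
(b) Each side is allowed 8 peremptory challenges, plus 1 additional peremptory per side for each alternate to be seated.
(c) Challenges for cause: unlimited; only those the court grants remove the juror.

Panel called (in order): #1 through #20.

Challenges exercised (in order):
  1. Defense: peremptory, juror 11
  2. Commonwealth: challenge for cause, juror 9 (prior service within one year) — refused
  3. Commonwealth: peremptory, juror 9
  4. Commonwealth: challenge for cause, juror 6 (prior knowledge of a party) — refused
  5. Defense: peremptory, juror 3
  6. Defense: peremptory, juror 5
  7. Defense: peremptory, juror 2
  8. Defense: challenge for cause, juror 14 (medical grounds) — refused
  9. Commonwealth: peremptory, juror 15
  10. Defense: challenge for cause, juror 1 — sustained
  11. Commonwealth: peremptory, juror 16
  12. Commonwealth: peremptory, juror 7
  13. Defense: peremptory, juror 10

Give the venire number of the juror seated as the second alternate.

19

Removed: #1, #2, #3, #5, #7, #9, #10, #11, #15, #16. (#6, #14 stay — for-cause denied.)
Seating in order: seats 1–7 → #4, #6, #8, #12, #13, #14, #17; alternates → #18, #19.
So alternate 2 is #19.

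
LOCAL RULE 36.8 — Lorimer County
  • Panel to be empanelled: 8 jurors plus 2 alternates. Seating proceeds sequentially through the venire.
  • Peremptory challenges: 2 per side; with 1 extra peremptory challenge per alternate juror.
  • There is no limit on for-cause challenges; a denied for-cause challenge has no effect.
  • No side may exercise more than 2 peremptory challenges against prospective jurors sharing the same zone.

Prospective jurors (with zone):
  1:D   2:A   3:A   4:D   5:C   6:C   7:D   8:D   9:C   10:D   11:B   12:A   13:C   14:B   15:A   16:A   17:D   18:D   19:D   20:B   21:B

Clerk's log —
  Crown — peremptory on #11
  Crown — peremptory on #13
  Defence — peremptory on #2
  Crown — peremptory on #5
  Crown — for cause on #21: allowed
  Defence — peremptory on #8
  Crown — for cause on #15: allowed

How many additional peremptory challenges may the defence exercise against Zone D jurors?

Defence peremptories so far: #2, #8 — 2 of 4 used, 2 left overall.
Against Zone D: #8 — 1 used; per-zone cap 2 leaves 1.
Binding limit: min(2, 1) = 1.

1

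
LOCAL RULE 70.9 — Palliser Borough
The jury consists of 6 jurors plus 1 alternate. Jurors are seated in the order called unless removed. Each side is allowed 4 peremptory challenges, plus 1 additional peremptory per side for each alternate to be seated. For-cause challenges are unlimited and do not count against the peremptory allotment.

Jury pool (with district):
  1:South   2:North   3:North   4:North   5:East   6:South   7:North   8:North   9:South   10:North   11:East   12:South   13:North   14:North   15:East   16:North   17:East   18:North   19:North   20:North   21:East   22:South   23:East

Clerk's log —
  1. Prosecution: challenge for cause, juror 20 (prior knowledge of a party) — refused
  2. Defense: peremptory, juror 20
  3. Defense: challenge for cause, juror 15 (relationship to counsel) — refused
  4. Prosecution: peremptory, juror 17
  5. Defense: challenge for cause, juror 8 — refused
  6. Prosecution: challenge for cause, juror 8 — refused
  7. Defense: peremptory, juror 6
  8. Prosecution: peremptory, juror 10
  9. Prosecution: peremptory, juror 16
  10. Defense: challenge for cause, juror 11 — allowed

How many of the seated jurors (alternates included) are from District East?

Removed: #6, #10, #11, #16, #17, #20.
Seated (7 incl. alternates): #1, #2, #3, #4, #5, #7, #8.
Of those, in District East: #5 → 1.

1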